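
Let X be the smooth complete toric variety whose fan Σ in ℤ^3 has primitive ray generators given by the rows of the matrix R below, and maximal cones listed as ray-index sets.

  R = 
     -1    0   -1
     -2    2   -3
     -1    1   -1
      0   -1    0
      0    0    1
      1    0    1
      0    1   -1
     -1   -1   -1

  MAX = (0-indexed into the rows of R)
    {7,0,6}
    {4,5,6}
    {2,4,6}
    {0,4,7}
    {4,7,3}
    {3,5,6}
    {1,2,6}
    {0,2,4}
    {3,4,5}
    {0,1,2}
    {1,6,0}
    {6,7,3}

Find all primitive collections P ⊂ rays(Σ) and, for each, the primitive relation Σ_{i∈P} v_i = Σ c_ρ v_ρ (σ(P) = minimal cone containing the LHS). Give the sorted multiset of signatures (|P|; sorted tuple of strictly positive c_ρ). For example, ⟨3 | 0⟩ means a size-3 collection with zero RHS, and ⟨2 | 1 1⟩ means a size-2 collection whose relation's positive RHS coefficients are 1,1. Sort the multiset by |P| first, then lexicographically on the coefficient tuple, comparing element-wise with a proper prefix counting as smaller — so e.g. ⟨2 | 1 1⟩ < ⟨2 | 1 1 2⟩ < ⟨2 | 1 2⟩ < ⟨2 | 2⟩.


Δ(Σ) — 8 vertices, 14 min non-faces:

  P = {0,5}:  v_{0} + v_{5} = 0  ⟹  sig = ⟨2 | 0⟩
  P = {0,3}:  v_{0} + v_{3} = v_{7}  ⟹  sig = ⟨2 | 1⟩
  P = {2,3}:  v_{2} + v_{3} = v_{0}  ⟹  sig = ⟨2 | 1⟩
  P = {5,7}:  v_{5} + v_{7} = v_{3}  ⟹  sig = ⟨2 | 1⟩
  P = {1,5}:  v_{1} + v_{5} = v_{2} + v_{6}  ⟹  sig = ⟨2 | 1 1⟩
  P = {2,5}:  v_{2} + v_{5} = v_{4} + v_{6}  ⟹  sig = ⟨2 | 1 1⟩
  P = {1,3}:  v_{1} + v_{3} = 2·v_{0} + v_{6}  ⟹  sig = ⟨2 | 1 2⟩
  P = {1,7}:  v_{1} + v_{7} = 3·v_{0} + v_{6}  ⟹  sig = ⟨2 | 1 3⟩
  P = {1,4}:  v_{1} + v_{4} = 2·v_{2}  ⟹  sig = ⟨2 | 2⟩
  P = {2,7}:  v_{2} + v_{7} = 2·v_{0}  ⟹  sig = ⟨2 | 2⟩
  P = {3,4,6}:  v_{3} + v_{4} + v_{6} = 0  ⟹  sig = ⟨3 | 0⟩
  P = {0,2,6}:  v_{0} + v_{2} + v_{6} = v_{1}  ⟹  sig = ⟨3 | 1⟩
  P = {0,4,6}:  v_{0} + v_{4} + v_{6} = v_{2}  ⟹  sig = ⟨3 | 1⟩
  P = {4,6,7}:  v_{4} + v_{6} + v_{7} = v_{0}  ⟹  sig = ⟨3 | 1⟩

so the primitive-relation signature multiset is
[⟨2 | 0⟩, ⟨2 | 1⟩, ⟨2 | 1⟩, ⟨2 | 1⟩, ⟨2 | 1 1⟩, ⟨2 | 1 1⟩, ⟨2 | 1 2⟩, ⟨2 | 1 3⟩, ⟨2 | 2⟩, ⟨2 | 2⟩, ⟨3 | 0⟩, ⟨3 | 1⟩, ⟨3 | 1⟩, ⟨3 | 1⟩]


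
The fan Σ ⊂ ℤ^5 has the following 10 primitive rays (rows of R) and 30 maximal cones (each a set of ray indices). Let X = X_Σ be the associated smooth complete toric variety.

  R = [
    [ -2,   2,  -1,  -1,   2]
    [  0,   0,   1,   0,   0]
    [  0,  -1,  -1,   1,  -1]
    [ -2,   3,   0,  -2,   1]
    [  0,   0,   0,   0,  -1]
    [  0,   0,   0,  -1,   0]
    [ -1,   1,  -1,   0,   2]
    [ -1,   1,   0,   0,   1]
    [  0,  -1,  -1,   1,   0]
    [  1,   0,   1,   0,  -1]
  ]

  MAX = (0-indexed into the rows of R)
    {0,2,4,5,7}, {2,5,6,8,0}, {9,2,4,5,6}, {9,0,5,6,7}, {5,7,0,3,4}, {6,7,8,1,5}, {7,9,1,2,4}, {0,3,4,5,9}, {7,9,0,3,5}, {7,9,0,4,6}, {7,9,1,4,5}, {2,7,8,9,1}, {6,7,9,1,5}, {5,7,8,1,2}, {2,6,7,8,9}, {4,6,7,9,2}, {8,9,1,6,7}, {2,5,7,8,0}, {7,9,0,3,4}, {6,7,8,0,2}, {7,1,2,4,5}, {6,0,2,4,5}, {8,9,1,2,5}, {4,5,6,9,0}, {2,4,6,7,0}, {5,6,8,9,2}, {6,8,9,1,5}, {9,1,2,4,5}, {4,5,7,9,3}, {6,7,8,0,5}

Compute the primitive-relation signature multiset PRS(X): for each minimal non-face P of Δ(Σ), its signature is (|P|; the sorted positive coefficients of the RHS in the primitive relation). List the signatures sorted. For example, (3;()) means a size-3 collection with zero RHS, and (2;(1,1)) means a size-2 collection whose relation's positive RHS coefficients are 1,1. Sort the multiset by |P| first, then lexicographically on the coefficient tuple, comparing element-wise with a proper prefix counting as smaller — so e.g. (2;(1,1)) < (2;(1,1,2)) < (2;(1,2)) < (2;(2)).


The 15 primitive collections of Σ (r=10, n=5):

  • {4,8}:  v_{4} + v_{8} = v_{2}  →  sig = (2;(1))
  • {3,8}:  v_{3} + v_{8} = v_{0} + v_{4}  →  sig = (2;(1,1))
  • {1,3}:  v_{1} + v_{3} = v_{4} + 2·v_{5} + 3·v_{7} + v_{9}  →  sig = (2;(1,1,2,3))
  • {0,1}:  v_{0} + v_{1} = v_{5} + 2·v_{7}  →  sig = (2;(1,2))
  • {2,3}:  v_{2} + v_{3} = v_{0} + 2·v_{4}  →  sig = (2;(1,2))
  • {3,6}:  v_{3} + v_{6} = 2·v_{0} + v_{9}  →  sig = (2;(1,2))
  • {1,4,6}:  v_{1} + v_{4} + v_{6} = v_{7}  →  sig = (3;(1))
  • {0,8,9}:  v_{0} + v_{8} + v_{9} = v_{4} + v_{6}  →  sig = (3;(1,1))
  • {1,2,6}:  v_{1} + v_{2} + v_{6} = v_{7} + v_{8}  →  sig = (3;(1,1))
  • {0,2,9}:  v_{0} + v_{2} + v_{9} = 2·v_{4} + v_{6}  →  sig = (3;(1,2))
  • {5,7,8,9}:  v_{5} + v_{7} + v_{8} + v_{9} = 0  →  sig = (4;())
  • {2,5,7,9}:  v_{2} + v_{5} + v_{7} + v_{9} = v_{4}  →  sig = (4;(1))
  • {4,5,6,7}:  v_{4} + v_{5} + v_{6} + v_{7} = v_{0}  →  sig = (4;(1))
  • {2,5,6,7}:  v_{2} + v_{5} + v_{6} + v_{7} = v_{0} + v_{8}  →  sig = (4;(1,1))
  • {0,4,5,7,9}:  v_{0} + v_{4} + v_{5} + v_{7} + v_{9} = v_{3}  →  sig = (5;(1))

so the primitive-relation signature multiset is
[(2;(1)), (2;(1,1)), (2;(1,1,2,3)), (2;(1,2)), (2;(1,2)), (2;(1,2)), (3;(1)), (3;(1,1)), (3;(1,1)), (3;(1,2)), (4;()), (4;(1)), (4;(1)), (4;(1,1)), (5;(1))]


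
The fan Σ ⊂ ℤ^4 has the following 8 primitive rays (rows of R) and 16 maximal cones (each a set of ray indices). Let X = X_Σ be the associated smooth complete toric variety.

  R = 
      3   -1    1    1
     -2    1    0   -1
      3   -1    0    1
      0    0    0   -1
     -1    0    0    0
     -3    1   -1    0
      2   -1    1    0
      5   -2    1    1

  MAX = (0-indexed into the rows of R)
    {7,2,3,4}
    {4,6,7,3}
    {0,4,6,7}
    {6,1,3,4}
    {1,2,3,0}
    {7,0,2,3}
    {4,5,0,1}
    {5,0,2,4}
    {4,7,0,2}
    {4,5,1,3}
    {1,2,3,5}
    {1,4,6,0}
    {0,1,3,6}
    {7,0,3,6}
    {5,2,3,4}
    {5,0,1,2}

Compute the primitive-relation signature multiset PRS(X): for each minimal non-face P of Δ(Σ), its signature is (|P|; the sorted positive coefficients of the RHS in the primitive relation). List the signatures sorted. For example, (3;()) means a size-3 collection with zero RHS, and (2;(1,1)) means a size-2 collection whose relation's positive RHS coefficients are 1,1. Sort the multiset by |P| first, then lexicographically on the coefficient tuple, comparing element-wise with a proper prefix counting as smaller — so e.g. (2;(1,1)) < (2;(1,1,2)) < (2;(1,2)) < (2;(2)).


7 collections generate NE(X_Σ); each relation:

  {2,6}:  v_{2} + v_{6} = v_{7}  so sig = (2;(1))
  {5,6}:  v_{5} + v_{6} = v_{4}  so sig = (2;(1))
  {1,7}:  v_{1} + v_{7} = v_{0} + v_{3}  so sig = (2;(1,1))
  {5,7}:  v_{5} + v_{7} = v_{2} + v_{4}  so sig = (2;(1,1))
  {0,3,5}:  v_{0} + v_{3} + v_{5} = 0  so sig = (3;())
  {1,2,4}:  v_{1} + v_{2} + v_{4} = 0  so sig = (3;())
  {0,3,4}:  v_{0} + v_{3} + v_{4} = v_{6}  so sig = (3;(1))

Hence PRS(X_Σ) =
{ (2;(1)) ×2,  (2;(1,1)) ×2,  (3;()) ×2,  (3;(1)) }


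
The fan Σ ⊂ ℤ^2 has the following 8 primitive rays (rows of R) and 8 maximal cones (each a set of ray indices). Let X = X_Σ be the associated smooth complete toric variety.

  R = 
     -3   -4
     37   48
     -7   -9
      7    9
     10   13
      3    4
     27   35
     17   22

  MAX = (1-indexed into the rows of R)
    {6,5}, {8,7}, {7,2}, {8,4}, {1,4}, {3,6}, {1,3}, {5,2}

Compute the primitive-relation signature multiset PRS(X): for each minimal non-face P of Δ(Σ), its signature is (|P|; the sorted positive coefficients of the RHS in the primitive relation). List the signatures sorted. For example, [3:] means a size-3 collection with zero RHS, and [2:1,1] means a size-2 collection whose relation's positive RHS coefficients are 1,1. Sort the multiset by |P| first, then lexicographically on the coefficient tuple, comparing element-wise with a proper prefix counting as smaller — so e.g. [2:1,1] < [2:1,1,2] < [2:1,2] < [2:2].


20 collections generate NE(X_Σ); each relation:

  {1,6}:  v_{1} + v_{6} = 0 ; sig = [2:]
  {3,4}:  v_{3} + v_{4} = 0 ; sig = [2:]
  {1,5}:  v_{1} + v_{5} = v_{4} ; sig = [2:1]
  {3,5}:  v_{3} + v_{5} = v_{6} ; sig = [2:1]
  {3,8}:  v_{3} + v_{8} = v_{5} ; sig = [2:1]
  {4,5}:  v_{4} + v_{5} = v_{8} ; sig = [2:1]
  {4,6}:  v_{4} + v_{6} = v_{5} ; sig = [2:1]
  {5,7}:  v_{5} + v_{7} = v_{2} ; sig = [2:1]
  {5,8}:  v_{5} + v_{8} = v_{7} ; sig = [2:1]
  {1,7}:  v_{1} + v_{7} = v_{4} + v_{8} ; sig = [2:1,1]
  {2,4}:  v_{2} + v_{4} = v_{7} + v_{8} ; sig = [2:1,1]
  {1,2}:  v_{1} + v_{2} = 2·v_{8} ; sig = [2:2]
  {1,8}:  v_{1} + v_{8} = 2·v_{4} ; sig = [2:2]
  {2,8}:  v_{2} + v_{8} = 2·v_{7} ; sig = [2:2]
  {3,7}:  v_{3} + v_{7} = 2·v_{5} ; sig = [2:2]
  {4,7}:  v_{4} + v_{7} = 2·v_{8} ; sig = [2:2]
  {6,8}:  v_{6} + v_{8} = 2·v_{5} ; sig = [2:2]
  {2,3}:  v_{2} + v_{3} = 3·v_{5} ; sig = [2:3]
  {6,7}:  v_{6} + v_{7} = 3·v_{5} ; sig = [2:3]
  {2,6}:  v_{2} + v_{6} = 4·v_{5} ; sig = [2:4]

Sorted signature multiset PRS(X):
    |P|=2: 20 collections, coeffs (), (), (1), (1), (1), (1), (1), (1), (1), (1,1), (1,1), (2), (2), (2), (2), (2), (2), (3), (3), (4)


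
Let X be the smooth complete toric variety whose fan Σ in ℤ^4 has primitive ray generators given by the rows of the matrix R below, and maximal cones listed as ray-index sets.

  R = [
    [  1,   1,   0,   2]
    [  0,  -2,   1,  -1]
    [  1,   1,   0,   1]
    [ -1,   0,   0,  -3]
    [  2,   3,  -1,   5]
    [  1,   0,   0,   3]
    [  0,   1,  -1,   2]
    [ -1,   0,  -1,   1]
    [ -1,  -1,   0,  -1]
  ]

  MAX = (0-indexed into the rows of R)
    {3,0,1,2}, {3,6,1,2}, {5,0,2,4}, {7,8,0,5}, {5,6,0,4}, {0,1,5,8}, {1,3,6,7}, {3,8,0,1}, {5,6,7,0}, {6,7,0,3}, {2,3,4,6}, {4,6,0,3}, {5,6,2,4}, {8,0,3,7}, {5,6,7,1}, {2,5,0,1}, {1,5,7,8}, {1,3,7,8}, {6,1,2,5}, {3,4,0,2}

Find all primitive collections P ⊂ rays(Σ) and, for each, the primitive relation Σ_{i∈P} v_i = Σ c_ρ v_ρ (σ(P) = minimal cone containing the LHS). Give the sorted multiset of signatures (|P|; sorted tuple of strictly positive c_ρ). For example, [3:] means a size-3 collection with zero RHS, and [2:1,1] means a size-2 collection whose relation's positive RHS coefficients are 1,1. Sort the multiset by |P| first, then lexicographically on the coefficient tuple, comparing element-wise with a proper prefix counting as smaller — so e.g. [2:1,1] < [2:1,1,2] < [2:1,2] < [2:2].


Primitive collections (10):

  P = {2,8}:  v_{2} + v_{8} = 0  →  sig = [2:]
  P = {3,5}:  v_{3} + v_{5} = 0  →  sig = [2:]
  P = {2,7}:  v_{2} + v_{7} = v_{6}  →  sig = [2:1]
  P = {6,8}:  v_{6} + v_{8} = v_{7}  →  sig = [2:1]
  P = {1,4}:  v_{1} + v_{4} = v_{2} + v_{5}  →  sig = [2:1,1]
  P = {4,8}:  v_{4} + v_{8} = v_{0} + v_{6}  →  sig = [2:1,1]
  P = {4,7}:  v_{4} + v_{7} = v_{0} + 2·v_{6}  →  sig = [2:1,2]
  P = {0,1,6}:  v_{0} + v_{1} + v_{6} = v_{5}  →  sig = [3:1]
  P = {0,2,6}:  v_{0} + v_{2} + v_{6} = v_{4}  →  sig = [3:1]
  P = {0,1,7}:  v_{0} + v_{1} + v_{7} = v_{5} + v_{8}  →  sig = [3:1,1]

so the primitive-relation signature multiset is
{ [2:] ×2,  [2:1] ×2,  [2:1,1] ×2,  [2:1,2],  [3:1] ×2,  [3:1,1] }


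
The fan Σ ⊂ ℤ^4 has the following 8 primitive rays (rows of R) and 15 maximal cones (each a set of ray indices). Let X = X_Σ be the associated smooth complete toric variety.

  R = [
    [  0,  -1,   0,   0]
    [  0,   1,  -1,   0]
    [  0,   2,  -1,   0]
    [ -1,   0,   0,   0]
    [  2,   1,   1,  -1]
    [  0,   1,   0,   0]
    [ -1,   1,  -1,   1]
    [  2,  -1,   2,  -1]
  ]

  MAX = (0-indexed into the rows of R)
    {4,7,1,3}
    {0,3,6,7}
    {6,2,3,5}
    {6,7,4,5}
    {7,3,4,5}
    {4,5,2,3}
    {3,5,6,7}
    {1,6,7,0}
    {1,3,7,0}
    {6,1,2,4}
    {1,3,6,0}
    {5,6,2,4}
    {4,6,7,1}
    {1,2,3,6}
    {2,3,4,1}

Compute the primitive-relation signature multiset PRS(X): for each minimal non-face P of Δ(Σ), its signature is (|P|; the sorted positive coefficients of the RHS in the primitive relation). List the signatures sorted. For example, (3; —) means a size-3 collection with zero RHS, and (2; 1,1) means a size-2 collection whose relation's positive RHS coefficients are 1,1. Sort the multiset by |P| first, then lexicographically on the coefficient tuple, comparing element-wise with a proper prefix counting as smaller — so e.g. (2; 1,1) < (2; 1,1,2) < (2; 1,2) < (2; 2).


7 minimal non-faces of Δ(Σ) (on 8 rays):

  {0,5}:  v_{0} + v_{5} = 0 — sig = (2; —)
  {0,2}:  v_{0} + v_{2} = v_{1} — sig = (2; 1)
  {1,5}:  v_{1} + v_{5} = v_{2} — sig = (2; 1)
  {2,7}:  v_{2} + v_{7} = v_{4} — sig = (2; 1)
  {0,4}:  v_{0} + v_{4} = v_{1} + v_{7} — sig = (2; 1,1)
  {3,4,6}:  v_{3} + v_{4} + v_{6} = 2·v_{5} — sig = (3; 2)
  {1,3,6,7}:  v_{1} + v_{3} + v_{6} + v_{7} = v_{5} — sig = (4; 1)

Sorted signature multiset PRS(X):
    (2; —)
    (2; 1)
    (2; 1)
    (2; 1)
    (2; 1,1)
    (3; 2)
    (4; 1)


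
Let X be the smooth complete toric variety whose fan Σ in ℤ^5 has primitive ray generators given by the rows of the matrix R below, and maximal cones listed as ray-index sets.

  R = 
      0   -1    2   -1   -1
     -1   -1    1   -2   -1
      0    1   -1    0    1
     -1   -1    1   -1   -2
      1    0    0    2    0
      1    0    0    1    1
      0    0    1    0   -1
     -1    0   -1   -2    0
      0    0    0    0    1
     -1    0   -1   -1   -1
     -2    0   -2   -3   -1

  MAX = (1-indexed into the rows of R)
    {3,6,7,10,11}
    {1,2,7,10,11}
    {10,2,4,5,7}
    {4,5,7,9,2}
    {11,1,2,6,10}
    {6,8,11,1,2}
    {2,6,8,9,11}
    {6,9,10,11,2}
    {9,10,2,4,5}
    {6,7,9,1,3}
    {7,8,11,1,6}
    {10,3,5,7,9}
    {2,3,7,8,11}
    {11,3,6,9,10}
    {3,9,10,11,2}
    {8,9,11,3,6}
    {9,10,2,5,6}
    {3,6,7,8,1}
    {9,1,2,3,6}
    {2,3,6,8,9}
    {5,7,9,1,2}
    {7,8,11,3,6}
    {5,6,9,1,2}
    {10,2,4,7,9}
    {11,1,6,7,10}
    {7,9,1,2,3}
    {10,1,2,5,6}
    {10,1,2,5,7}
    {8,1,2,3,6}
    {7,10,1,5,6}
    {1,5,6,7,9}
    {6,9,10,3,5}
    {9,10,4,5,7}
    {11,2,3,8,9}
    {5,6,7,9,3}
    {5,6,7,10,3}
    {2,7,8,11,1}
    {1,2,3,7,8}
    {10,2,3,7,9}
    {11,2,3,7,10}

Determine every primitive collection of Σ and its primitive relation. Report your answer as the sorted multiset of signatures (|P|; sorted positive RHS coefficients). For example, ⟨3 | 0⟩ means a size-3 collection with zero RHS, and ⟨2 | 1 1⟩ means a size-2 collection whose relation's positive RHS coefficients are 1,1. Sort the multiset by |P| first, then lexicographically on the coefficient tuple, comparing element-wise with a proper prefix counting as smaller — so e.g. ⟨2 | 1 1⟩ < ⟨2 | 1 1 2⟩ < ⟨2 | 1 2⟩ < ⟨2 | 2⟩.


Primitive collections (22):

  {8,10}:  v_{8} + v_{10} = v_{11} — sig = ⟨2 | 1⟩
  {4,6}:  v_{4} + v_{6} = v_{2} + v_{5} — sig = ⟨2 | 1 1⟩
  {4,8}:  v_{4} + v_{8} = v_{2} + v_{10} — sig = ⟨2 | 1 1⟩
  {5,8}:  v_{5} + v_{8} = v_{6} + v_{10} — sig = ⟨2 | 1 1⟩
  {3,4}:  v_{3} + v_{4} = v_{7} + v_{9} + v_{10} — sig = ⟨2 | 1 1 1⟩
  {1,4}:  v_{1} + v_{4} = 2·v_{2} + v_{5} + v_{7} — sig = ⟨2 | 1 1 2⟩
  {4,11}:  v_{4} + v_{11} = v_{2} + 2·v_{10} — sig = ⟨2 | 1 2⟩
  {5,11}:  v_{5} + v_{11} = v_{6} + 2·v_{10} — sig = ⟨2 | 1 2⟩
  {2,3,5}:  v_{2} + v_{3} + v_{5} = 0 — sig = ⟨3 | 0⟩
  {1,9,10}:  v_{1} + v_{9} + v_{10} = v_{2} — sig = ⟨3 | 1⟩
  {2,6,7}:  v_{2} + v_{6} + v_{7} = v_{1} — sig = ⟨3 | 1⟩
  {1,3,5}:  v_{1} + v_{3} + v_{5} = v_{6} + v_{7} — sig = ⟨3 | 1 1⟩
  {1,3,10}:  v_{1} + v_{3} + v_{10} = v_{7} + v_{8} — sig = ⟨3 | 1 1⟩
  {1,9,11}:  v_{1} + v_{9} + v_{11} = v_{2} + v_{8} — sig = ⟨3 | 1 1⟩
  {7,8,9}:  v_{7} + v_{8} + v_{9} = v_{2} + v_{3} — sig = ⟨3 | 1 1⟩
  {7,9,11}:  v_{7} + v_{9} + v_{11} = v_{2} + v_{3} + v_{10} — sig = ⟨3 | 1 1 1⟩
  {1,8,9}:  v_{1} + v_{8} + v_{9} = 2·v_{2} + v_{3} + v_{6} — sig = ⟨3 | 1 1 2⟩
  {1,3,11}:  v_{1} + v_{3} + v_{11} = v_{7} + 2·v_{8} — sig = ⟨3 | 1 2⟩
  {6,7,9,10}:  v_{6} + v_{7} + v_{9} + v_{10} = 0 — sig = ⟨4 | 0⟩
  {2,3,6,10}:  v_{2} + v_{3} + v_{6} + v_{10} = v_{8} — sig = ⟨4 | 1⟩
  {2,3,6,11}:  v_{2} + v_{3} + v_{6} + v_{11} = 2·v_{8} — sig = ⟨4 | 2⟩
  {2,5,7,9,10}:  v_{2} + v_{5} + v_{7} + v_{9} + v_{10} = v_{4} — sig = ⟨5 | 1⟩

Signatures (|P|; sorted positive RHS coefficients), sorted:
    ⟨2 | 1⟩
    ⟨2 | 1 1⟩
    ⟨2 | 1 1⟩
    ⟨2 | 1 1⟩
    ⟨2 | 1 1 1⟩
    ⟨2 | 1 1 2⟩
    ⟨2 | 1 2⟩
    ⟨2 | 1 2⟩
    ⟨3 | 0⟩
    ⟨3 | 1⟩
    ⟨3 | 1⟩
    ⟨3 | 1 1⟩
    ⟨3 | 1 1⟩
    ⟨3 | 1 1⟩
    ⟨3 | 1 1⟩
    ⟨3 | 1 1 1⟩
    ⟨3 | 1 1 2⟩
    ⟨3 | 1 2⟩
    ⟨4 | 0⟩
    ⟨4 | 1⟩
    ⟨4 | 2⟩
    ⟨5 | 1⟩


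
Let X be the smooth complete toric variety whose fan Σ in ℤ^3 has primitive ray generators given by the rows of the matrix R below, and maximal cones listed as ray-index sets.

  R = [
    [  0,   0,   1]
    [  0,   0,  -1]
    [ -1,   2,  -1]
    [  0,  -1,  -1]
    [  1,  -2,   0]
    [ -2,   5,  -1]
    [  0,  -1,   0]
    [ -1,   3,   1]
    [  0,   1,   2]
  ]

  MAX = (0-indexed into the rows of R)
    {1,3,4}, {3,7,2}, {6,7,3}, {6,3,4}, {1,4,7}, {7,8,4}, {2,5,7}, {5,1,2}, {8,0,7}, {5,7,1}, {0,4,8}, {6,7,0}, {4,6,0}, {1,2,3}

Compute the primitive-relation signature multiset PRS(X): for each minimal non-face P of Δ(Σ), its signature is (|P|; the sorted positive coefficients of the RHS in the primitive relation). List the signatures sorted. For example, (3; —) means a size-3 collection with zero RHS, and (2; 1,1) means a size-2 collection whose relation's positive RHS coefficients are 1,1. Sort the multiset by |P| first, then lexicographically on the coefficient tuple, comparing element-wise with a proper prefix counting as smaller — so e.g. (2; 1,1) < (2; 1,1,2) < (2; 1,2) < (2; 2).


Minimal non-faces — 20 found among 9 rays, 14 max cones:

  P={0,1}:  v_{0} + v_{1} = 0  so sig = (2; —)
  P={0,3}:  v_{0} + v_{3} = v_{6}  so sig = (2; 1)
  P={1,6}:  v_{1} + v_{6} = v_{3}  so sig = (2; 1)
  P={2,4}:  v_{2} + v_{4} = v_{1}  so sig = (2; 1)
  P={2,8}:  v_{2} + v_{8} = v_{7}  so sig = (2; 1)
  P={3,8}:  v_{3} + v_{8} = v_{0}  so sig = (2; 1)
  P={0,2}:  v_{0} + v_{2} = v_{3} + v_{7}  so sig = (2; 1,1)
  P={0,5}:  v_{0} + v_{5} = v_{2} + v_{7}  so sig = (2; 1,1)
  P={1,8}:  v_{1} + v_{8} = v_{4} + v_{7}  so sig = (2; 1,1)
  P={5,6}:  v_{5} + v_{6} = v_{2} + v_{3} + v_{7}  so sig = (2; 1,1,1)
  P={2,6}:  v_{2} + v_{6} = 2·v_{3} + v_{7}  so sig = (2; 1,2)
  P={4,5}:  v_{4} + v_{5} = 2·v_{1} + v_{7}  so sig = (2; 1,2)
  P={5,8}:  v_{5} + v_{8} = v_{1} + 2·v_{7}  so sig = (2; 1,2)
  P={3,5}:  v_{3} + v_{5} = 2·v_{2}  so sig = (2; 2)
  P={6,8}:  v_{6} + v_{8} = 2·v_{0}  so sig = (2; 2)
  P={3,4,7}:  v_{3} + v_{4} + v_{7} = 0  so sig = (3; —)
  P={0,4,7}:  v_{0} + v_{4} + v_{7} = v_{8}  so sig = (3; 1)
  P={1,2,7}:  v_{1} + v_{2} + v_{7} = v_{5}  so sig = (3; 1)
  P={1,3,7}:  v_{1} + v_{3} + v_{7} = v_{2}  so sig = (3; 1)
  P={4,6,7}:  v_{4} + v_{6} + v_{7} = v_{0}  so sig = (3; 1)

Hence PRS(X_Σ) =
[(2; —), (2; 1), (2; 1), (2; 1), (2; 1), (2; 1), (2; 1,1), (2; 1,1), (2; 1,1), (2; 1,1,1), (2; 1,2), (2; 1,2), (2; 1,2), (2; 2), (2; 2), (3; —), (3; 1), (3; 1), (3; 1), (3; 1)]


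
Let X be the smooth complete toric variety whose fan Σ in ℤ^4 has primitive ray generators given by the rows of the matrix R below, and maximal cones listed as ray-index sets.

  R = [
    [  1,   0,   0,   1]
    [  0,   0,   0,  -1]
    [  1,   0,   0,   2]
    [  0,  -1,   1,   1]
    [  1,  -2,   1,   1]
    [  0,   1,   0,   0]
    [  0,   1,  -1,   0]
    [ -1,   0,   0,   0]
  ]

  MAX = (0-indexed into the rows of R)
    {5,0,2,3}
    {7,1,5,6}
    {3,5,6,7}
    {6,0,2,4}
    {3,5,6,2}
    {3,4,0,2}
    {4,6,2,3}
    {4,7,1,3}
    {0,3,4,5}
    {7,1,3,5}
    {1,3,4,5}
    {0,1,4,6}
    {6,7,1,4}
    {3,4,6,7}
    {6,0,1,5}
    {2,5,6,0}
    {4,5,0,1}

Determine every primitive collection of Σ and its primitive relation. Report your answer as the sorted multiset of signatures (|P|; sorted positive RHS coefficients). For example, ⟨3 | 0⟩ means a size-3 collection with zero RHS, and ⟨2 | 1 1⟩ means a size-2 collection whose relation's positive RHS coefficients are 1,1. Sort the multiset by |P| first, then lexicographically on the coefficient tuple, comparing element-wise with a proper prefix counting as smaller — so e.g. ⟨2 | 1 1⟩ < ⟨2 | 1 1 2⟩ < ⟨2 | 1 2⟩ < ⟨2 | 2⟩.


Minimal non-faces — 9 found among 8 rays, 17 max cones:

  {1,2}:  v_{1} + v_{2} = v_{0}  ⟹  sig = ⟨2 | 1⟩
  {0,7}:  v_{0} + v_{7} = v_{3} + v_{6}  ⟹  sig = ⟨2 | 1 1⟩
  {2,7}:  v_{2} + v_{7} = 2·v_{3} + 2·v_{6}  ⟹  sig = ⟨2 | 2 2⟩
  {1,3,6}:  v_{1} + v_{3} + v_{6} = 0  ⟹  sig = ⟨3 | 0⟩
  {0,3,6}:  v_{0} + v_{3} + v_{6} = v_{2}  ⟹  sig = ⟨3 | 1⟩
  {4,5,6}:  v_{4} + v_{5} + v_{6} = v_{0}  ⟹  sig = ⟨3 | 1⟩
  {4,5,7}:  v_{4} + v_{5} + v_{7} = v_{3}  ⟹  sig = ⟨3 | 1⟩
  {0,1,3}:  v_{0} + v_{1} + v_{3} = v_{4} + v_{5}  ⟹  sig = ⟨3 | 1 1⟩
  {2,4,5}:  v_{2} + v_{4} + v_{5} = 2·v_{0} + v_{3}  ⟹  sig = ⟨3 | 1 2⟩

Signatures (|P|; sorted positive RHS coefficients), sorted:
    ⟨2 | 1⟩
    ⟨2 | 1 1⟩
    ⟨2 | 2 2⟩
    ⟨3 | 0⟩
    ⟨3 | 1⟩
    ⟨3 | 1⟩
    ⟨3 | 1⟩
    ⟨3 | 1 1⟩
    ⟨3 | 1 2⟩


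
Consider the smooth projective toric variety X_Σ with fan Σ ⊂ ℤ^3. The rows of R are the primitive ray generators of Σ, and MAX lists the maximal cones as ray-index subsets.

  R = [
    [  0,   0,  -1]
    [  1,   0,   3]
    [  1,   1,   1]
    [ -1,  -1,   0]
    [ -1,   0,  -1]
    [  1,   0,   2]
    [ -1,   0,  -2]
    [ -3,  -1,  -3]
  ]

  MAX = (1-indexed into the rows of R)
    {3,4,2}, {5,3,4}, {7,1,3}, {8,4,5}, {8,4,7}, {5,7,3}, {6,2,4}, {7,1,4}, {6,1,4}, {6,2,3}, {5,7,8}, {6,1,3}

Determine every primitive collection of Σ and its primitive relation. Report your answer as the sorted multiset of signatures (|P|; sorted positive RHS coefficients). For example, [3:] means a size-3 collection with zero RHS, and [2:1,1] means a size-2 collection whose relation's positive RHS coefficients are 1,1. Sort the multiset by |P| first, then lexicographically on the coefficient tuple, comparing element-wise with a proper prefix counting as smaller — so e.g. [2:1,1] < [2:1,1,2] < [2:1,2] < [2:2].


Σ has 14 primitive collections:

  • {6,7}:  v_{6} + v_{7} = 0 — sig = [2:]
  • {1,2}:  v_{1} + v_{2} = v_{6} — sig = [2:1]
  • {1,5}:  v_{1} + v_{5} = v_{7} — sig = [2:1]
  • {2,7}:  v_{2} + v_{7} = v_{3} + v_{4} — sig = [2:1,1]
  • {5,6}:  v_{5} + v_{6} = v_{3} + v_{4} — sig = [2:1,1]
  • {6,8}:  v_{6} + v_{8} = v_{4} + v_{5} — sig = [2:1,1]
  • {2,8}:  v_{2} + v_{8} = v_{3} + 2·v_{4} + v_{5} — sig = [2:1,1,2]
  • {1,8}:  v_{1} + v_{8} = v_{4} + 2·v_{7} — sig = [2:1,2]
  • {3,8}:  v_{3} + v_{8} = 2·v_{5} — sig = [2:2]
  • {2,5}:  v_{2} + v_{5} = 2·v_{3} + 2·v_{4} — sig = [2:2,2]
  • {1,3,4}:  v_{1} + v_{3} + v_{4} = 0 — sig = [3:]
  • {3,4,6}:  v_{3} + v_{4} + v_{6} = v_{2} — sig = [3:1]
  • {3,4,7}:  v_{3} + v_{4} + v_{7} = v_{5} — sig = [3:1]
  • {4,5,7}:  v_{4} + v_{5} + v_{7} = v_{8} — sig = [3:1]

Hence PRS(X_Σ) =
    |P|=2: 10 collections, coeffs (), (1), (1), (1,1), (1,1), (1,1), (1,1,2), (1,2), (2), (2,2)
    |P|=3: 4 collections, coeffs (), (1), (1), (1)


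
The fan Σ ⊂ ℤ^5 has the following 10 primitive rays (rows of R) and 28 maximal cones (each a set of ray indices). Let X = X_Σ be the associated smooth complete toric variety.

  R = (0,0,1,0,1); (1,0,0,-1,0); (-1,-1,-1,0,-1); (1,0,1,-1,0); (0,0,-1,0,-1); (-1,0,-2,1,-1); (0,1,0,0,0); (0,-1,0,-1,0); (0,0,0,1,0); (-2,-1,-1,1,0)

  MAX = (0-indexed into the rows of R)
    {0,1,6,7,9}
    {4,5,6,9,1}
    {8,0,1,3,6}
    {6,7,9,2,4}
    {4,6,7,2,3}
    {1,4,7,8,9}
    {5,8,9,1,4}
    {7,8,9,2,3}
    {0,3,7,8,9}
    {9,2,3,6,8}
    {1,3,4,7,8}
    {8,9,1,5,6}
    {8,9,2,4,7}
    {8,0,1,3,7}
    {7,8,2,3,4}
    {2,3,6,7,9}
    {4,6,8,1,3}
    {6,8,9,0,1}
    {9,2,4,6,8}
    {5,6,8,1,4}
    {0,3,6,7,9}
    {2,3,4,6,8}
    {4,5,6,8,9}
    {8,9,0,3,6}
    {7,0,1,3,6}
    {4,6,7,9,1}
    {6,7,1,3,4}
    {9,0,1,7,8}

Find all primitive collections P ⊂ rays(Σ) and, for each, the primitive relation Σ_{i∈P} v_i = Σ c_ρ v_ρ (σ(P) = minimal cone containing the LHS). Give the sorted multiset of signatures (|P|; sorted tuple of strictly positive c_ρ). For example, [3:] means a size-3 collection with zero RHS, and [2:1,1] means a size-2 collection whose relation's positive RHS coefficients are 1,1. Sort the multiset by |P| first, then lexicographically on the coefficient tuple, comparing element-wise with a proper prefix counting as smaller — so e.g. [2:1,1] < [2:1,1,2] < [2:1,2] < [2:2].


11 collections generate NE(X_Σ); each relation:

  P = {0,4}:  v_{0} + v_{4} = 0  ⇒ sig = [2:]
  P = {3,5}:  v_{3} + v_{5} = v_{4}  ⇒ sig = [2:1]
  P = {0,2}:  v_{0} + v_{2} = v_{3} + v_{9}  ⇒ sig = [2:1,1]
  P = {1,2}:  v_{1} + v_{2} = v_{4} + v_{7}  ⇒ sig = [2:1,1]
  P = {5,7}:  v_{5} + v_{7} = v_{1} + v_{4} + v_{9}  ⇒ sig = [2:1,1,1]
  P = {0,5}:  v_{0} + v_{5} = v_{1} + v_{6} + v_{8} + v_{9}  ⇒ sig = [2:1,1,1,1]
  P = {2,5}:  v_{2} + v_{5} = 2·v_{4} + v_{9}  ⇒ sig = [2:1,2]
  P = {6,7,8}:  v_{6} + v_{7} + v_{8} = 0  ⇒ sig = [3:]
  P = {1,3,9}:  v_{1} + v_{3} + v_{9} = v_{7}  ⇒ sig = [3:1]
  P = {3,4,9}:  v_{3} + v_{4} + v_{9} = v_{2}  ⇒ sig = [3:1]
  P = {1,4,6,8,9}:  v_{1} + v_{4} + v_{6} + v_{8} + v_{9} = v_{5}  ⇒ sig = [5:1]

Sorted signature multiset PRS(X):
    [2:]
    [2:1]
    [2:1,1]
    [2:1,1]
    [2:1,1,1]
    [2:1,1,1,1]
    [2:1,2]
    [3:]
    [3:1]
    [3:1]
    [5:1]


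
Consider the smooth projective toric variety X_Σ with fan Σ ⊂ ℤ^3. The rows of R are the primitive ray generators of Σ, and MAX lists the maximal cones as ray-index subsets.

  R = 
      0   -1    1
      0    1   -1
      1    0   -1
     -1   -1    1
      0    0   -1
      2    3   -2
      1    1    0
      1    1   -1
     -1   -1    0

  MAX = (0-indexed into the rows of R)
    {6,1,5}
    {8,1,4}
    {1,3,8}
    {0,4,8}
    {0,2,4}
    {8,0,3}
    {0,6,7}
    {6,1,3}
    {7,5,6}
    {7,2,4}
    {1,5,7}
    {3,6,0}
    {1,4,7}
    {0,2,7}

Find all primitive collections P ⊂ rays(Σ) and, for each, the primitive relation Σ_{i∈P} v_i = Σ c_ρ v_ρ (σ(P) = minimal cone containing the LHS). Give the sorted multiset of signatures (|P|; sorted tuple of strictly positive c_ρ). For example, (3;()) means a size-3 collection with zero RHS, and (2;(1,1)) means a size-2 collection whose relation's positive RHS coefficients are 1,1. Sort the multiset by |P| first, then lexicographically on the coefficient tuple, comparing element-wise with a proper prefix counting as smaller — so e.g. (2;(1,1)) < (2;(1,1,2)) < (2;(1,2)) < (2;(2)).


Minimal non-faces — 17 found among 9 rays, 14 max cones:

  • {0,1}:  v_{0} + v_{1} = 0  ⇒ sig = (2;())
  • {3,7}:  v_{3} + v_{7} = 0  ⇒ sig = (2;())
  • {6,8}:  v_{6} + v_{8} = 0  ⇒ sig = (2;())
  • {3,4}:  v_{3} + v_{4} = v_{8}  ⇒ sig = (2;(1))
  • {4,6}:  v_{4} + v_{6} = v_{7}  ⇒ sig = (2;(1))
  • {7,8}:  v_{7} + v_{8} = v_{4}  ⇒ sig = (2;(1))
  • {0,5}:  v_{0} + v_{5} = v_{6} + v_{7}  ⇒ sig = (2;(1,1))
  • {1,2}:  v_{1} + v_{2} = v_{4} + v_{7}  ⇒ sig = (2;(1,1))
  • {2,3}:  v_{2} + v_{3} = v_{0} + v_{4}  ⇒ sig = (2;(1,1))
  • {3,5}:  v_{3} + v_{5} = v_{1} + v_{6}  ⇒ sig = (2;(1,1))
  • {5,8}:  v_{5} + v_{8} = v_{1} + v_{7}  ⇒ sig = (2;(1,1))
  • {2,6}:  v_{2} + v_{6} = v_{0} + 2·v_{7}  ⇒ sig = (2;(1,2))
  • {2,8}:  v_{2} + v_{8} = v_{0} + 2·v_{4}  ⇒ sig = (2;(1,2))
  • {4,5}:  v_{4} + v_{5} = v_{1} + 2·v_{7}  ⇒ sig = (2;(1,2))
  • {2,5}:  v_{2} + v_{5} = 3·v_{7}  ⇒ sig = (2;(3))
  • {0,4,7}:  v_{0} + v_{4} + v_{7} = v_{2}  ⇒ sig = (3;(1))
  • {1,6,7}:  v_{1} + v_{6} + v_{7} = v_{5}  ⇒ sig = (3;(1))

Sorted signature multiset PRS(X):
[(2;()), (2;()), (2;()), (2;(1)), (2;(1)), (2;(1)), (2;(1,1)), (2;(1,1)), (2;(1,1)), (2;(1,1)), (2;(1,1)), (2;(1,2)), (2;(1,2)), (2;(1,2)), (2;(3)), (3;(1)), (3;(1))]


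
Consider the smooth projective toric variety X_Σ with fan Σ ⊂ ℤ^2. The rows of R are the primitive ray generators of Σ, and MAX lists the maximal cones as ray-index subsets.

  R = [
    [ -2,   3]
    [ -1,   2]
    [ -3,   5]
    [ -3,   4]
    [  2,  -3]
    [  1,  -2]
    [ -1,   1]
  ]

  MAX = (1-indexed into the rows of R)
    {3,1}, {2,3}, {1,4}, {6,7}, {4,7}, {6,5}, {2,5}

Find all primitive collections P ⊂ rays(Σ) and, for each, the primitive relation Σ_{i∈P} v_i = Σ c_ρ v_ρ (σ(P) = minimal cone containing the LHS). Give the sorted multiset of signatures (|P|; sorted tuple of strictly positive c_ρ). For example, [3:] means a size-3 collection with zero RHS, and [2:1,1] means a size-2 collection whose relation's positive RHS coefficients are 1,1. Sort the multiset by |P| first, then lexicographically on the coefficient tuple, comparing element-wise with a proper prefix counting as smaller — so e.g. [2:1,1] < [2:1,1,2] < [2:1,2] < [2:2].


Σ has 14 primitive collections:

  P={1,5}:  v_{1} + v_{5} = 0  so sig = [2:]
  P={2,6}:  v_{2} + v_{6} = 0  so sig = [2:]
  P={1,2}:  v_{1} + v_{2} = v_{3}  so sig = [2:1]
  P={1,6}:  v_{1} + v_{6} = v_{7}  so sig = [2:1]
  P={1,7}:  v_{1} + v_{7} = v_{4}  so sig = [2:1]
  P={2,7}:  v_{2} + v_{7} = v_{1}  so sig = [2:1]
  P={3,5}:  v_{3} + v_{5} = v_{2}  so sig = [2:1]
  P={3,6}:  v_{3} + v_{6} = v_{1}  so sig = [2:1]
  P={4,5}:  v_{4} + v_{5} = v_{7}  so sig = [2:1]
  P={5,7}:  v_{5} + v_{7} = v_{6}  so sig = [2:1]
  P={2,4}:  v_{2} + v_{4} = 2·v_{1}  so sig = [2:2]
  P={3,7}:  v_{3} + v_{7} = 2·v_{1}  so sig = [2:2]
  P={4,6}:  v_{4} + v_{6} = 2·v_{7}  so sig = [2:2]
  P={3,4}:  v_{3} + v_{4} = 3·v_{1}  so sig = [2:3]

Sorted signature multiset PRS(X):
    [2:]
    [2:]
    [2:1]
    [2:1]
    [2:1]
    [2:1]
    [2:1]
    [2:1]
    [2:1]
    [2:1]
    [2:2]
    [2:2]
    [2:2]
    [2:3]


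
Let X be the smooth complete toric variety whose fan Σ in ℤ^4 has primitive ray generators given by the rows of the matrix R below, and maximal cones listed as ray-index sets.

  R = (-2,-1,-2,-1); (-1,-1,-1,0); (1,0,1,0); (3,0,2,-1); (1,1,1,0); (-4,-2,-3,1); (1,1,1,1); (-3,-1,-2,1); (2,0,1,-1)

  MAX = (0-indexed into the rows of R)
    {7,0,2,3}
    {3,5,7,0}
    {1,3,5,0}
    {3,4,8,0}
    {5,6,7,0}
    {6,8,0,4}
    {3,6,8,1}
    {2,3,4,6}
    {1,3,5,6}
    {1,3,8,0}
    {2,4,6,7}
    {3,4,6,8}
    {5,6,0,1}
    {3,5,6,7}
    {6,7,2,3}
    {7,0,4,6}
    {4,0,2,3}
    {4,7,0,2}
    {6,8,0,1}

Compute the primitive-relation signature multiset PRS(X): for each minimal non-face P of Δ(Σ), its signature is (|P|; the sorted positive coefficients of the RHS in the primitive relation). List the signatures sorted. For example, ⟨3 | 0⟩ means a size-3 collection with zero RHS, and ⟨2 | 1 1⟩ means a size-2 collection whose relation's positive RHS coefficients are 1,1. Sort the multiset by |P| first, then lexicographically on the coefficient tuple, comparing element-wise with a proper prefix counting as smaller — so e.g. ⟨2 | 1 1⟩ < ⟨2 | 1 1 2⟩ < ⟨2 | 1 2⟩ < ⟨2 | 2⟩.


Minimal non-faces — 11 found among 9 rays, 19 max cones:

  • {1,4}:  v_{1} + v_{4} = 0  →  sig = ⟨2 | 0⟩
  • {1,7}:  v_{1} + v_{7} = v_{5}  →  sig = ⟨2 | 1⟩
  • {2,8}:  v_{2} + v_{8} = v_{3}  →  sig = ⟨2 | 1⟩
  • {4,5}:  v_{4} + v_{5} = v_{7}  →  sig = ⟨2 | 1⟩
  • {7,8}:  v_{7} + v_{8} = v_{1}  →  sig = ⟨2 | 1⟩
  • {1,2}:  v_{1} + v_{2} = v_{3} + v_{7}  →  sig = ⟨2 | 1 1⟩
  • {2,5}:  v_{2} + v_{5} = v_{3} + 2·v_{7}  →  sig = ⟨2 | 1 2⟩
  • {5,8}:  v_{5} + v_{8} = 2·v_{1}  →  sig = ⟨2 | 2⟩
  • {0,2,6}:  v_{0} + v_{2} + v_{6} = 0  →  sig = ⟨3 | 0⟩
  • {0,3,6}:  v_{0} + v_{3} + v_{6} = v_{8}  →  sig = ⟨3 | 1⟩
  • {3,4,7}:  v_{3} + v_{4} + v_{7} = v_{2}  →  sig = ⟨3 | 1⟩

Signatures (|P|; sorted positive RHS coefficients), sorted:
    ⟨2 | 0⟩
    ⟨2 | 1⟩
    ⟨2 | 1⟩
    ⟨2 | 1⟩
    ⟨2 | 1⟩
    ⟨2 | 1 1⟩
    ⟨2 | 1 2⟩
    ⟨2 | 2⟩
    ⟨3 | 0⟩
    ⟨3 | 1⟩
    ⟨3 | 1⟩


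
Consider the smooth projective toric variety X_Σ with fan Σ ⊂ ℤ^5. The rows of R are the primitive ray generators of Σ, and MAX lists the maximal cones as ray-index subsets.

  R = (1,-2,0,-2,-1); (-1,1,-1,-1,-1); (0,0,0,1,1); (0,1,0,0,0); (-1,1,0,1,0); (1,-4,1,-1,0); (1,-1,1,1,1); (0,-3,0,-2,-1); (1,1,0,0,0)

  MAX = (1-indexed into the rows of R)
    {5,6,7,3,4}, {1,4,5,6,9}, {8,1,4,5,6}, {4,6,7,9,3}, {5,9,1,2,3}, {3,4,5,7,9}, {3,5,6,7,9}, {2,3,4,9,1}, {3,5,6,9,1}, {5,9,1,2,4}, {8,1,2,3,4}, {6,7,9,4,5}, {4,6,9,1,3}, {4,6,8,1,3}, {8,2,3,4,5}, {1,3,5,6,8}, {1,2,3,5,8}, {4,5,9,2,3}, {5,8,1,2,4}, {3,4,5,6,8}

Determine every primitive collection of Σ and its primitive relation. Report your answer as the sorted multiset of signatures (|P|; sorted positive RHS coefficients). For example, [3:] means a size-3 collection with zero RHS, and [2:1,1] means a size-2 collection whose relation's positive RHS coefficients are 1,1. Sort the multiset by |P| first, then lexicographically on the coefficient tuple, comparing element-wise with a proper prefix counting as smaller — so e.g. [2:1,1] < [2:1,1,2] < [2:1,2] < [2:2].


Δ(Σ) — 9 vertices, 7 min non-faces:

  • {2,7}:  v_{2} + v_{7} = 0  ⟹  sig = [2:]
  • {2,6}:  v_{2} + v_{6} = v_{8}  ⟹  sig = [2:1]
  • {7,8}:  v_{7} + v_{8} = v_{6}  ⟹  sig = [2:1]
  • {8,9}:  v_{8} + v_{9} = v_{1}  ⟹  sig = [2:1]
  • {1,7}:  v_{1} + v_{7} = v_{6} + v_{9}  ⟹  sig = [2:1,1]
  • {1,3,4,5}:  v_{1} + v_{3} + v_{4} + v_{5} = 0  ⟹  sig = [4:]
  • {3,4,5,6,9}:  v_{3} + v_{4} + v_{5} + v_{6} + v_{9} = v_{7}  ⟹  sig = [5:1]

Signatures (|P|; sorted positive RHS coefficients), sorted:
    |P|=2: 5 collections, coeffs (), (1), (1), (1), (1,1)
    |P|=4: 1 collection, coeffs ()
    |P|=5: 1 collection, coeffs (1)


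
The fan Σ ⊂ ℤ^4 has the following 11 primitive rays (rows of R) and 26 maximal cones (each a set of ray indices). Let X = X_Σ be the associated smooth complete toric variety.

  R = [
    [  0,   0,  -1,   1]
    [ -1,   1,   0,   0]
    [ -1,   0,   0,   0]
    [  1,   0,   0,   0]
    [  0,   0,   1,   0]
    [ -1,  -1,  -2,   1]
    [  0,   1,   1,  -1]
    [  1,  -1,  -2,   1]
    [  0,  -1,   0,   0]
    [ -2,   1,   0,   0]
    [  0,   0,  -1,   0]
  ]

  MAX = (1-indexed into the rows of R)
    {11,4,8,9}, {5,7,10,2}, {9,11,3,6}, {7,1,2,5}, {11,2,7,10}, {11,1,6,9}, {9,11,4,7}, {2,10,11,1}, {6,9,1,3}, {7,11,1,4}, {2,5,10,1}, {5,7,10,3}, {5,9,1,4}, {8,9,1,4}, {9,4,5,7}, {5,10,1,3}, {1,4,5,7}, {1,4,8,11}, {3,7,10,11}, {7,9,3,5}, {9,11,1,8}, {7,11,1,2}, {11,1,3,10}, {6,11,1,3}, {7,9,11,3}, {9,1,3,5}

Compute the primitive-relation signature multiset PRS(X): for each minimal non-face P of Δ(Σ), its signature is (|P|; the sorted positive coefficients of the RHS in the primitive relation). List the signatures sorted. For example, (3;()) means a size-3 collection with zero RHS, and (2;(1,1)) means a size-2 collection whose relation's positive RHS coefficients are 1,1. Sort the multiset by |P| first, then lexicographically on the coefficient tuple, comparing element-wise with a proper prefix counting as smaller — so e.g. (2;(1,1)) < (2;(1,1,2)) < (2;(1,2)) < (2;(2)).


Primitive collections (23):

  {3,4}:  v_{3} + v_{4} = 0  ⇒ sig = (2;())
  {5,11}:  v_{5} + v_{11} = 0  ⇒ sig = (2;())
  {2,3}:  v_{2} + v_{3} = v_{10}  ⇒ sig = (2;(1))
  {2,9}:  v_{2} + v_{9} = v_{3}  ⇒ sig = (2;(1))
  {4,10}:  v_{4} + v_{10} = v_{2}  ⇒ sig = (2;(1))
  {2,4}:  v_{2} + v_{4} = v_{1} + v_{7}  ⇒ sig = (2;(1,1))
  {2,8}:  v_{2} + v_{8} = v_{1} + v_{11}  ⇒ sig = (2;(1,1))
  {6,7}:  v_{6} + v_{7} = v_{3} + v_{11}  ⇒ sig = (2;(1,1))
  {7,8}:  v_{7} + v_{8} = v_{4} + v_{11}  ⇒ sig = (2;(1,1))
  {3,8}:  v_{3} + v_{8} = v_{1} + v_{9} + v_{11}  ⇒ sig = (2;(1,1,1))
  {4,6}:  v_{4} + v_{6} = v_{1} + v_{9} + v_{11}  ⇒ sig = (2;(1,1,1))
  {5,6}:  v_{5} + v_{6} = v_{1} + v_{3} + v_{9}  ⇒ sig = (2;(1,1,1))
  {5,8}:  v_{5} + v_{8} = v_{1} + v_{4} + v_{9}  ⇒ sig = (2;(1,1,1))
  {8,10}:  v_{8} + v_{10} = v_{1} + v_{3} + v_{11}  ⇒ sig = (2;(1,1,1))
  {2,6}:  v_{2} + v_{6} = v_{1} + 2·v_{3} + v_{11}  ⇒ sig = (2;(1,1,2))
  {6,10}:  v_{6} + v_{10} = v_{1} + 3·v_{3} + v_{11}  ⇒ sig = (2;(1,1,3))
  {9,10}:  v_{9} + v_{10} = 2·v_{3}  ⇒ sig = (2;(2))
  {6,8}:  v_{6} + v_{8} = 2·v_{1} + 2·v_{9} + 2·v_{11}  ⇒ sig = (2;(2,2,2))
  {1,7,9}:  v_{1} + v_{7} + v_{9} = 0  ⇒ sig = (3;())
  {1,3,7}:  v_{1} + v_{3} + v_{7} = v_{2}  ⇒ sig = (3;(1))
  {1,7,10}:  v_{1} + v_{7} + v_{10} = 2·v_{2}  ⇒ sig = (3;(2))
  {1,3,9,11}:  v_{1} + v_{3} + v_{9} + v_{11} = v_{6}  ⇒ sig = (4;(1))
  {1,4,9,11}:  v_{1} + v_{4} + v_{9} + v_{11} = v_{8}  ⇒ sig = (4;(1))

Sorted signature multiset PRS(X):
[(2;()), (2;()), (2;(1)), (2;(1)), (2;(1)), (2;(1,1)), (2;(1,1)), (2;(1,1)), (2;(1,1)), (2;(1,1,1)), (2;(1,1,1)), (2;(1,1,1)), (2;(1,1,1)), (2;(1,1,1)), (2;(1,1,2)), (2;(1,1,3)), (2;(2)), (2;(2,2,2)), (3;()), (3;(1)), (3;(2)), (4;(1)), (4;(1))]


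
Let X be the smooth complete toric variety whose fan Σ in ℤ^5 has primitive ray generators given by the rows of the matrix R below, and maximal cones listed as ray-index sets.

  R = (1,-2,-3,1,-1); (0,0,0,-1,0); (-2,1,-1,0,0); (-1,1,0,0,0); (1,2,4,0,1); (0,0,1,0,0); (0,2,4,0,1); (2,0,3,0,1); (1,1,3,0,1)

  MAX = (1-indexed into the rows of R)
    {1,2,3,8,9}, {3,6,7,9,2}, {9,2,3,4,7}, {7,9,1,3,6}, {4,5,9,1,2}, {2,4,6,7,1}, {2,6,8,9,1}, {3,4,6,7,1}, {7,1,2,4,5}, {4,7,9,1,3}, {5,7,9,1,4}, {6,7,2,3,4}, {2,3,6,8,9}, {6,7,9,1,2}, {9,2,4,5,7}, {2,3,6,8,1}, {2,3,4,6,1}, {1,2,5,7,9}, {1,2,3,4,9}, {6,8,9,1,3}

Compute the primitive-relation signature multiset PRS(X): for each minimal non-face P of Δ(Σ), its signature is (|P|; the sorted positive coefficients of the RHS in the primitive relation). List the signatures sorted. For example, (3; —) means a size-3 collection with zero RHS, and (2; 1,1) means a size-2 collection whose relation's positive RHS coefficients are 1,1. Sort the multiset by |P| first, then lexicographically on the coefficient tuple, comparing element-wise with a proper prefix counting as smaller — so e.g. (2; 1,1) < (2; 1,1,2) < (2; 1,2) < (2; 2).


Σ has 9 primitive collections:

  {4,8}:  v_{4} + v_{8} = v_{9}  so sig = (2; 1)
  {5,8}:  v_{5} + v_{8} = v_{1} + v_{2} + v_{7} + 2·v_{9}  so sig = (2; 1,1,1,2)
  {5,6}:  v_{5} + v_{6} = v_{1} + v_{2} + 2·v_{7}  so sig = (2; 1,1,2)
  {3,5}:  v_{3} + v_{5} = 2·v_{4} + v_{9}  so sig = (2; 1,2)
  {7,8}:  v_{7} + v_{8} = v_{6} + 2·v_{9}  so sig = (2; 1,2)
  {4,6,9}:  v_{4} + v_{6} + v_{9} = v_{7}  so sig = (3; 1)
  {1,2,3,7}:  v_{1} + v_{2} + v_{3} + v_{7} = v_{4}  so sig = (4; 1)
  {1,2,3,6,9}:  v_{1} + v_{2} + v_{3} + v_{6} + v_{9} = 0  so sig = (5; —)
  {1,2,4,7,9}:  v_{1} + v_{2} + v_{4} + v_{7} + v_{9} = v_{5}  so sig = (5; 1)

Sorted signature multiset PRS(X):
[(2; 1), (2; 1,1,1,2), (2; 1,1,2), (2; 1,2), (2; 1,2), (3; 1), (4; 1), (5; —), (5; 1)]


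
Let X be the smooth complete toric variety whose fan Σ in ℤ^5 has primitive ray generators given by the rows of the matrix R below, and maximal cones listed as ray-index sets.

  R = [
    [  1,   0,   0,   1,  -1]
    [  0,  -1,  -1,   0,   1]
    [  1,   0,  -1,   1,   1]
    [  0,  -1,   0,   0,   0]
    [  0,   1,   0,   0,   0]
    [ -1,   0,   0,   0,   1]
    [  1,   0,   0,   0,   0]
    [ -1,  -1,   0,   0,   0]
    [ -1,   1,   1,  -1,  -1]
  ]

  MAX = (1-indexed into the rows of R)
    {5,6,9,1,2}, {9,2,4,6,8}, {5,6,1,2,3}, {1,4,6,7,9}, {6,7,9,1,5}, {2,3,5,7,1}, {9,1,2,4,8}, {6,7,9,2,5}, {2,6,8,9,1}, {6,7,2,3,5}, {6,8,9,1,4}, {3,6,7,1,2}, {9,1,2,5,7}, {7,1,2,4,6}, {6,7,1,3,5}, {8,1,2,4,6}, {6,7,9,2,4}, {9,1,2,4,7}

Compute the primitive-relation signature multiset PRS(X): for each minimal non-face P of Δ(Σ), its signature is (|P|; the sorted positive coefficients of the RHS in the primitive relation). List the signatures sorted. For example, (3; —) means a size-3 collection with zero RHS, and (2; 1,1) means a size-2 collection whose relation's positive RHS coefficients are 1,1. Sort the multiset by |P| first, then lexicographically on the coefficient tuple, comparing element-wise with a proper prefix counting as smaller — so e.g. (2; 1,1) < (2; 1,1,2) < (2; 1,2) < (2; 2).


Minimal non-faces — 9 found among 9 rays, 18 max cones:

  P = {4,5}:  v_{4} + v_{5} = 0 — sig = (2; —)
  P = {3,9}:  v_{3} + v_{9} = v_{5} — sig = (2; 1)
  P = {7,8}:  v_{7} + v_{8} = v_{4} — sig = (2; 1)
  P = {3,8}:  v_{3} + v_{8} = v_{1} + v_{2} + v_{6} — sig = (2; 1,1,1)
  P = {3,4}:  v_{3} + v_{4} = v_{1} + v_{2} + v_{6} + v_{7} — sig = (2; 1,1,1,1)
  P = {5,8}:  v_{5} + v_{8} = v_{1} + v_{2} + v_{6} + v_{9} — sig = (2; 1,1,1,1)
  P = {1,2,6,7,9}:  v_{1} + v_{2} + v_{6} + v_{7} + v_{9} = 0 — sig = (5; —)
  P = {1,2,4,6,9}:  v_{1} + v_{2} + v_{4} + v_{6} + v_{9} = v_{8} — sig = (5; 1)
  P = {1,2,5,6,7}:  v_{1} + v_{2} + v_{5} + v_{6} + v_{7} = v_{3} — sig = (5; 1)

Sorted signature multiset PRS(X):
[(2; —), (2; 1), (2; 1), (2; 1,1,1), (2; 1,1,1,1), (2; 1,1,1,1), (5; —), (5; 1), (5; 1)]
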